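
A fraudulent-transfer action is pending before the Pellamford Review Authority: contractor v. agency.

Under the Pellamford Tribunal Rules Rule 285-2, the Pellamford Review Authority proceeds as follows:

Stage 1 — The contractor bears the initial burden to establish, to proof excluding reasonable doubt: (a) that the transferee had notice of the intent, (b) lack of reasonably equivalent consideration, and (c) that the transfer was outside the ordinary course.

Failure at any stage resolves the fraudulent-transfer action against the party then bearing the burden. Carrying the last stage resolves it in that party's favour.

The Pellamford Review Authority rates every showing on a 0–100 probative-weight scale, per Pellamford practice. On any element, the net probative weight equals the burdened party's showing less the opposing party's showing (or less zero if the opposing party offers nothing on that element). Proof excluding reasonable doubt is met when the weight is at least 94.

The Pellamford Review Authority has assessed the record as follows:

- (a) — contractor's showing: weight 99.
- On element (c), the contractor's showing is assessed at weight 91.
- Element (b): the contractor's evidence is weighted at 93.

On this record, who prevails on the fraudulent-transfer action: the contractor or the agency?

Stage 1 (contractor, proof excluding reasonable doubt, weight is at least 94): (a) 99 ≥ 94 — meets; (b) 93 < 94 — fails; (c) 91 < 94 — fails.
  Not every element is met, so the contractor fails to carry Stage 1.
The analysis ends at Stage 1; the agency prevails.

agency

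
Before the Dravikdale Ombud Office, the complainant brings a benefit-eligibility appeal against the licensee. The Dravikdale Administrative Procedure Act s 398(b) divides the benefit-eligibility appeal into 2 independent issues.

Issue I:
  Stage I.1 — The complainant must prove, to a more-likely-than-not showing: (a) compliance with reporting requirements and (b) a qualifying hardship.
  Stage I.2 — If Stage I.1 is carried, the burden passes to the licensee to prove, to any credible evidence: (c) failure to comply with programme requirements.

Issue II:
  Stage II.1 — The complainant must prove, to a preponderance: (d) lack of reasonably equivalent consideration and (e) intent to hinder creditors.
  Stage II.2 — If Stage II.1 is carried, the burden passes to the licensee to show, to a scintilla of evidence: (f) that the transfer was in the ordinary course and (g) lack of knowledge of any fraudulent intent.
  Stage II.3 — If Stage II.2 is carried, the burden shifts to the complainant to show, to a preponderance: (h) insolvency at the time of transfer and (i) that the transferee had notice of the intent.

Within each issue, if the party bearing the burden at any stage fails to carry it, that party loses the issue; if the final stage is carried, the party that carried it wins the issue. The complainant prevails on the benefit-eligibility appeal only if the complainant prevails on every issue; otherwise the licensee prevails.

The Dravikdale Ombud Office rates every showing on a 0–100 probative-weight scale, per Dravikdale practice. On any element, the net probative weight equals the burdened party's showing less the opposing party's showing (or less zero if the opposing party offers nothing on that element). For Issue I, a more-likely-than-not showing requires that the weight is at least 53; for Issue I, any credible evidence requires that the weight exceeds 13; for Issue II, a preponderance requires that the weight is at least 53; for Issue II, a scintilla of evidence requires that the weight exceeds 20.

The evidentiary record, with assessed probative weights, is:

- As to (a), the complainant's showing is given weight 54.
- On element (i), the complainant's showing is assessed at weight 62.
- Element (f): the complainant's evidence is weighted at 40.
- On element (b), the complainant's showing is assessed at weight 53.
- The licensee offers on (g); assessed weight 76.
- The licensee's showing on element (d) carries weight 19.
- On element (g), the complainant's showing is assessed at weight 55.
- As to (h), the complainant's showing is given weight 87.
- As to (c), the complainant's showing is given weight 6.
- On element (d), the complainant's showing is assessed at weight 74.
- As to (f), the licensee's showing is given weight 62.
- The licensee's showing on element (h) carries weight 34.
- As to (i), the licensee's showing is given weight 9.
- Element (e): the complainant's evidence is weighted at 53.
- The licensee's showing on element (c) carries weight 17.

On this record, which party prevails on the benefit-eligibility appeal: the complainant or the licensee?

— Issue I —
At Stage I.1 the complainant must meet a more-likely-than-not showing (weight is at least 53): on (a) the weight is 54, which does reach 53, so (a) meets the standard; on (b) the weight is 53, ≥ 53, so (b) meets the standard.
  The complainant carries Stage I.1; the licensee now bears the burden.
At Stage I.2 the licensee must meet any credible evidence (weight exceeds 13): on (c) the weight is 17 less the opposing 6 gives net 11, which does not exceed 13, so (c) does not meet the standard.
  The licensee does not carry Stage I.2.
So the complainant prevails on this issue.
— Issue II —
At Stage II.1 the complainant must meet a preponderance (weight is at least 53): on (d) the weight is 74 less the opposing 19 gives net 55, ≥ 53, so (d) meets the standard; on (e) the weight is 53, ≥ 53, so (e) meets the standard.
  All elements met. The burden passes to the licensee.
At Stage II.2 the licensee must meet a scintilla of evidence (weight exceeds 20): on (f) the weight is 62 less the opposing 40 gives net 22, > 20, so (f) meets the standard; on (g) the weight is 76 less the opposing 55 gives net 21, > 20, so (g) meets the standard.
  The licensee carries Stage II.2; the complainant now bears the burden.
At Stage II.3 the complainant must meet a preponderance (weight is at least 53): on (h) the weight is 87 less the opposing 34 gives net 53, ≥ 53, so (h) meets the standard; on (i) the weight is 62 less the opposing 9 gives net 53, which does reach 53, so (i) meets the standard.
  Stage II.3 carried; the final stage is satisfied.
With every stage satisfied, the complainant prevails on this issue.
Per-issue: Issue I → complainant; Issue II → complainant. The complainant must prevail on every issue; overall, the complainant prevails.

complainant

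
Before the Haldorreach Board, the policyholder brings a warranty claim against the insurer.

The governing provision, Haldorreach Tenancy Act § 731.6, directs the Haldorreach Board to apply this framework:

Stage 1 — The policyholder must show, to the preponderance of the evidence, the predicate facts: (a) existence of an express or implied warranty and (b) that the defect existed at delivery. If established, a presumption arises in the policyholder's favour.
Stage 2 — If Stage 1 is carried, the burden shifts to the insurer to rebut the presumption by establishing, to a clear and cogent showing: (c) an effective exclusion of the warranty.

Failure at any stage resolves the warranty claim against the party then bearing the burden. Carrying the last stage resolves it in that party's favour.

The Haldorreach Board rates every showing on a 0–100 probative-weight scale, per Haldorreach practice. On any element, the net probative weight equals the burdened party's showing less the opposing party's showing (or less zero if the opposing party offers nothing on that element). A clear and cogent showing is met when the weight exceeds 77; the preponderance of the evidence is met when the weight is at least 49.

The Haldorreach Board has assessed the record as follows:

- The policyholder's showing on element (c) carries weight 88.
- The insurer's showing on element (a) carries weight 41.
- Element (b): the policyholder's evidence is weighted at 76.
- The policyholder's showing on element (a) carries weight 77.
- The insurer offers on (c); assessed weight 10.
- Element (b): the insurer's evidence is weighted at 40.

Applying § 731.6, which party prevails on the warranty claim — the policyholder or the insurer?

Stage 1 — burden on policyholder; standard: the preponderance of the evidence (weight is at least 49).
    (a): 77 − 41 = 36 < 49 [not met]
    (b): 76 − 40 = 36 < 49 [not met]
  Stage 1 not carried; the policyholder fails its burden.
The analysis ends at Stage 1; the insurer prevails.

insurer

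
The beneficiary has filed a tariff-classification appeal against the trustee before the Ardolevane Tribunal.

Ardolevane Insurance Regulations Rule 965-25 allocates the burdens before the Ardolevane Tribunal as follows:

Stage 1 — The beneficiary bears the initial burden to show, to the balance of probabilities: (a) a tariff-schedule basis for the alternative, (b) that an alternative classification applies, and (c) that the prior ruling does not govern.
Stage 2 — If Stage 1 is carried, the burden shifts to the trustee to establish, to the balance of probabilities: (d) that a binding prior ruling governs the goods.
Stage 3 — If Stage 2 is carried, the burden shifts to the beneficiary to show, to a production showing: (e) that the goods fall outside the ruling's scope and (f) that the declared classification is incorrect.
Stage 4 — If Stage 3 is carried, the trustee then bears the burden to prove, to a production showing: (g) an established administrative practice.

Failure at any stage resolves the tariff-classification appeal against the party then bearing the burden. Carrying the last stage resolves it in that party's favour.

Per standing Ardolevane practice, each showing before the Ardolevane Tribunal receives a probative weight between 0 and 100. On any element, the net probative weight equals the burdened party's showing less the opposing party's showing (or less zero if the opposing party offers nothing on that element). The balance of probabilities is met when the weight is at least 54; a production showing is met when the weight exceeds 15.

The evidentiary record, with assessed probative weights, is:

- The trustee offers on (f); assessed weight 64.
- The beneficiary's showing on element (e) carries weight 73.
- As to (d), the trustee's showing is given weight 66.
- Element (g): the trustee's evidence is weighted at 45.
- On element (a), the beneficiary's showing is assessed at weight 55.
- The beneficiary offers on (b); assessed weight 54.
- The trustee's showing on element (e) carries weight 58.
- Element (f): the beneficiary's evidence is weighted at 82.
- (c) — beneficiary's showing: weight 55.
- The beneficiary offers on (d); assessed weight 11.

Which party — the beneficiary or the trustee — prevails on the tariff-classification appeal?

trustee

Stage 1 (beneficiary, the balance of probabilities, weight is at least 54): (a) 55 ≥ 54 — meets; (b) 54 ≥ 54 — meets; (c) 55 ≥ 54 — meets.
  Stage 1 is satisfied; the onus moves to the trustee.
Stage 2 (trustee, the balance of probabilities, weight is at least 54): (d) net 66−11=55 ≥ 54 — meets.
  Stage 2 is satisfied; the onus moves to the beneficiary.
Stage 3 (beneficiary, a production showing, weight exceeds 15): (e) net 73−58=15 ≤ 15 — fails; (f) net 82−64=18 > 15 — meets.
  The beneficiary does not carry Stage 3.
So the trustee prevails.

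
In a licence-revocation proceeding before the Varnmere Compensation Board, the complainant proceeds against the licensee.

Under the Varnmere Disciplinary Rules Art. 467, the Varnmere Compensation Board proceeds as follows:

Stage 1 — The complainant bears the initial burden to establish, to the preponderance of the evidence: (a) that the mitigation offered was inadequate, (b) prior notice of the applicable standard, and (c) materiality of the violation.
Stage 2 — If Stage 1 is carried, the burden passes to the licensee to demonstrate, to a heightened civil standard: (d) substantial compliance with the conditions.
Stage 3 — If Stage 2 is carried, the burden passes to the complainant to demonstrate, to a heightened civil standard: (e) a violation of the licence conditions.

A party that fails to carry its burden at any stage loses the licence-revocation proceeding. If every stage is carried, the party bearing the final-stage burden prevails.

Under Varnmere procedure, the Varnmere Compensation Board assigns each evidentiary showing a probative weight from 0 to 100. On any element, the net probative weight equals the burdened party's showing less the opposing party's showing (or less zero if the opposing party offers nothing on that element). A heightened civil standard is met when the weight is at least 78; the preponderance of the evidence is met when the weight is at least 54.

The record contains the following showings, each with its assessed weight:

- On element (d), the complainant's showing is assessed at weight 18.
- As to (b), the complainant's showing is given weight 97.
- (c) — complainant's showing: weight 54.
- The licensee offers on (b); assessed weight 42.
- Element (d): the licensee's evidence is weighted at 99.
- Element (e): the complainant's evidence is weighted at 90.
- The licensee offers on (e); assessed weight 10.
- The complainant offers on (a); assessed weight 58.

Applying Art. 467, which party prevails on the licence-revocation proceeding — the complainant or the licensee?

At Stage 1 the complainant must meet the preponderance of the evidence (weight is at least 54): on (a) the weight is 58, ≥ 54, so (a) meets the standard; on (b) the weight is 97 less the opposing 42 gives net 55, which does reach 54, so (b) meets the standard; on (c) the weight is 54, ≥ 54, so (c) meets the standard.
  Stage 1 carried; the burden shifts to the licensee.
At Stage 2 the licensee must meet a heightened civil standard (weight is at least 78): on (d) the weight is 99 less the opposing 18 gives net 81, ≥ 78, so (d) meets the standard.
  All elements met. The burden passes to the complainant.
At Stage 3 the complainant must meet a heightened civil standard (weight is at least 78): on (e) the weight is 90 less the opposing 10 gives net 80, ≥ 78, so (e) meets the standard.
  All elements met at the final stage.
With every stage satisfied, the complainant prevails.

complainant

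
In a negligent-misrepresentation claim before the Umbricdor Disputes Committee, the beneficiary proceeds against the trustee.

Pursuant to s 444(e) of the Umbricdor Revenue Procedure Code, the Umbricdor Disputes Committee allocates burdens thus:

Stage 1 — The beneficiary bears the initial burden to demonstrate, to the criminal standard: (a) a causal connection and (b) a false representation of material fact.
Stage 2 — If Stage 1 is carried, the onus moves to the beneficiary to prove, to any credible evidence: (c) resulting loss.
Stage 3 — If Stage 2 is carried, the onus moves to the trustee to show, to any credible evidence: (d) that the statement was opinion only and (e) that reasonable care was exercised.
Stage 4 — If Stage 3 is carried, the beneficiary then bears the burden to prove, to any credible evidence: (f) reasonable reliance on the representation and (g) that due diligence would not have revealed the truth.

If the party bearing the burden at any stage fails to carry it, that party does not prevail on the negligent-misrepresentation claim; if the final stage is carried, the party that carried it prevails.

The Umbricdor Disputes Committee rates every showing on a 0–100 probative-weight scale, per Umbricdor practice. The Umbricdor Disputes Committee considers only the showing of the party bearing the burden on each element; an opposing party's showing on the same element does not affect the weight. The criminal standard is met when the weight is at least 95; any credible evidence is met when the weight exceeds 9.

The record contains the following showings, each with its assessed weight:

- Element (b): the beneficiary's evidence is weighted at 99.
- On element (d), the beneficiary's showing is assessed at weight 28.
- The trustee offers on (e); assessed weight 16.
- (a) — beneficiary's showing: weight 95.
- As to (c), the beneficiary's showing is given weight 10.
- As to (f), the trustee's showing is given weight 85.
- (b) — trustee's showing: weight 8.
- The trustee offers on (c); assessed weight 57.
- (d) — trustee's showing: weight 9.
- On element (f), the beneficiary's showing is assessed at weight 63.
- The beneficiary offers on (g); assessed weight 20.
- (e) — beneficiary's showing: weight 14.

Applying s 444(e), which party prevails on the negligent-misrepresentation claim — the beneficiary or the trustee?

Stage 1 (beneficiary, the criminal standard, weight is at least 95): (a) 95 ≥ 95 — meets; (b) 99 (trustee's 8 disregarded) ≥ 95 — meets.
  Stage 1 carried; the burden remains with the beneficiary.
Stage 2 (beneficiary, any credible evidence, weight exceeds 9): (c) 10 (trustee's 57 disregarded) > 9 — meets.
  Stage 2 is satisfied; the onus moves to the trustee.
Stage 3 (trustee, any credible evidence, weight exceeds 9): (d) 9 (beneficiary's 28 disregarded) ≤ 9 — fails; (e) 16 (beneficiary's 14 disregarded) > 9 — meets.
  Not every element is met, so the trustee fails to carry Stage 3.
The beneficiary prevails.

beneficiary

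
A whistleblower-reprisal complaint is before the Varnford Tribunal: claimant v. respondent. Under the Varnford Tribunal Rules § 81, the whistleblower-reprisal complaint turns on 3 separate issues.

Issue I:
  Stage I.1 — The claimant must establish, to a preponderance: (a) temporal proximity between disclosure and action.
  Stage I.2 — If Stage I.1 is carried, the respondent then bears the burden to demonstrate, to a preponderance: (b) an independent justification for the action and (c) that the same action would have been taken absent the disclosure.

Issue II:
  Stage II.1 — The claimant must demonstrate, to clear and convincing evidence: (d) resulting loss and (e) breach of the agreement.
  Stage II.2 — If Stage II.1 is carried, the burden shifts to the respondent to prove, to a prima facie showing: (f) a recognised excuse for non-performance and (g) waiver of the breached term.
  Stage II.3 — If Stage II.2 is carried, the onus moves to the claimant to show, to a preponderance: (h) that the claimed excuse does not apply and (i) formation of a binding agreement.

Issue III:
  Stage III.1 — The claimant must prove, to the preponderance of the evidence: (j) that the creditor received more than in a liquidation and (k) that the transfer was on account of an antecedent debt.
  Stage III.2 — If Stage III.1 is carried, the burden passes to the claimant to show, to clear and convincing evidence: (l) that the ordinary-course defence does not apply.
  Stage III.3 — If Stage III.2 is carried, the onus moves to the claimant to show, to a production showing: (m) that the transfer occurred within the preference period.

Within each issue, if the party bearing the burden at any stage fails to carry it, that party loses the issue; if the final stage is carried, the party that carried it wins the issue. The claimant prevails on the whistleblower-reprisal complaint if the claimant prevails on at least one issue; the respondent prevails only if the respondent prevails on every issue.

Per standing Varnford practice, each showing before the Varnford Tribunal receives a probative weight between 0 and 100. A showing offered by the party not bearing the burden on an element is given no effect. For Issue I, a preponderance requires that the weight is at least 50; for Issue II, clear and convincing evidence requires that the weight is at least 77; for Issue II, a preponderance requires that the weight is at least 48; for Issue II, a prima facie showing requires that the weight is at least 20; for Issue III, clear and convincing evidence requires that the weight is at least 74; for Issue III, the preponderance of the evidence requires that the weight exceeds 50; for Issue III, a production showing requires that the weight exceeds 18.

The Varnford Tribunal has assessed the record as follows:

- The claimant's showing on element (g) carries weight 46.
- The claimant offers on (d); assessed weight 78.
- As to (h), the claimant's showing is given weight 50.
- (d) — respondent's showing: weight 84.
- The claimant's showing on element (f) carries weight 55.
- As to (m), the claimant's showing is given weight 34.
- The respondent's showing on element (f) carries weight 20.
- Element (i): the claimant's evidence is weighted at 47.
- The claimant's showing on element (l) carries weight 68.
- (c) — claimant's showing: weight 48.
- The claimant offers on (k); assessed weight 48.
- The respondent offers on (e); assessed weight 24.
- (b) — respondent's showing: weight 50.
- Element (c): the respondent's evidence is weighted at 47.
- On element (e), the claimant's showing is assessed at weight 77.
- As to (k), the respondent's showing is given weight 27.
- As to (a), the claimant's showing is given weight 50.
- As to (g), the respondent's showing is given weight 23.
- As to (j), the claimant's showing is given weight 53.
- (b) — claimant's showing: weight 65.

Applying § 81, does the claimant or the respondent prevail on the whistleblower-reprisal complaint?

— Issue I —
At Stage I.1 the claimant must meet a preponderance (weight is at least 50): on (a) the weight is 50, ≥ 50, so (a) meets the standard.
  All elements met. The burden passes to the respondent.
At Stage I.2 the respondent must meet a preponderance (weight is at least 50): on (b) the weight is 50 (the claimant's 65 is given no effect), ≥ 50, so (b) meets the standard; on (c) the weight is 47 (the claimant's 48 is given no effect), < 50, so (c) does not meet the standard.
  The respondent does not carry Stage I.2.
So the claimant prevails on this issue.
— Issue II —
Stage II.1 (claimant, clear and convincing evidence, weight is at least 77): (d) 78 (respondent's 84 disregarded) ≥ 77 — meets; (e) 77 (respondent's 24 disregarded) ≥ 77 — meets.
  Stage II.1 is satisfied; the onus moves to the respondent.
Stage II.2 (respondent, a prima facie showing, weight is at least 20): (f) 20 (claimant's 55 disregarded) ≥ 20 — meets; (g) 23 (claimant's 46 disregarded) ≥ 20 — meets.
  The respondent carries Stage II.2; the claimant now bears the burden.
Stage II.3 (claimant, a preponderance, weight is at least 48): (h) 50 ≥ 48 — meets; (i) 47 < 48 — fails.
  Stage II.3 not carried; the claimant fails its burden.
The analysis ends at Stage II.3; the respondent prevails on this issue.
— Issue III —
Stage III.1 — burden on claimant; standard: the preponderance of the evidence (weight exceeds 50).
    (j): 53 > 50 [met]
    (k): 48 (respondent's 27 disregarded) ≤ 50 [not met]
  Not every element is met, so the claimant fails to carry Stage III.1.
The respondent prevails on this issue.
Per-issue: Issue I → claimant; Issue II → respondent; Issue III → respondent. The claimant must prevail on at least one issue; overall, the claimant prevails.

claimant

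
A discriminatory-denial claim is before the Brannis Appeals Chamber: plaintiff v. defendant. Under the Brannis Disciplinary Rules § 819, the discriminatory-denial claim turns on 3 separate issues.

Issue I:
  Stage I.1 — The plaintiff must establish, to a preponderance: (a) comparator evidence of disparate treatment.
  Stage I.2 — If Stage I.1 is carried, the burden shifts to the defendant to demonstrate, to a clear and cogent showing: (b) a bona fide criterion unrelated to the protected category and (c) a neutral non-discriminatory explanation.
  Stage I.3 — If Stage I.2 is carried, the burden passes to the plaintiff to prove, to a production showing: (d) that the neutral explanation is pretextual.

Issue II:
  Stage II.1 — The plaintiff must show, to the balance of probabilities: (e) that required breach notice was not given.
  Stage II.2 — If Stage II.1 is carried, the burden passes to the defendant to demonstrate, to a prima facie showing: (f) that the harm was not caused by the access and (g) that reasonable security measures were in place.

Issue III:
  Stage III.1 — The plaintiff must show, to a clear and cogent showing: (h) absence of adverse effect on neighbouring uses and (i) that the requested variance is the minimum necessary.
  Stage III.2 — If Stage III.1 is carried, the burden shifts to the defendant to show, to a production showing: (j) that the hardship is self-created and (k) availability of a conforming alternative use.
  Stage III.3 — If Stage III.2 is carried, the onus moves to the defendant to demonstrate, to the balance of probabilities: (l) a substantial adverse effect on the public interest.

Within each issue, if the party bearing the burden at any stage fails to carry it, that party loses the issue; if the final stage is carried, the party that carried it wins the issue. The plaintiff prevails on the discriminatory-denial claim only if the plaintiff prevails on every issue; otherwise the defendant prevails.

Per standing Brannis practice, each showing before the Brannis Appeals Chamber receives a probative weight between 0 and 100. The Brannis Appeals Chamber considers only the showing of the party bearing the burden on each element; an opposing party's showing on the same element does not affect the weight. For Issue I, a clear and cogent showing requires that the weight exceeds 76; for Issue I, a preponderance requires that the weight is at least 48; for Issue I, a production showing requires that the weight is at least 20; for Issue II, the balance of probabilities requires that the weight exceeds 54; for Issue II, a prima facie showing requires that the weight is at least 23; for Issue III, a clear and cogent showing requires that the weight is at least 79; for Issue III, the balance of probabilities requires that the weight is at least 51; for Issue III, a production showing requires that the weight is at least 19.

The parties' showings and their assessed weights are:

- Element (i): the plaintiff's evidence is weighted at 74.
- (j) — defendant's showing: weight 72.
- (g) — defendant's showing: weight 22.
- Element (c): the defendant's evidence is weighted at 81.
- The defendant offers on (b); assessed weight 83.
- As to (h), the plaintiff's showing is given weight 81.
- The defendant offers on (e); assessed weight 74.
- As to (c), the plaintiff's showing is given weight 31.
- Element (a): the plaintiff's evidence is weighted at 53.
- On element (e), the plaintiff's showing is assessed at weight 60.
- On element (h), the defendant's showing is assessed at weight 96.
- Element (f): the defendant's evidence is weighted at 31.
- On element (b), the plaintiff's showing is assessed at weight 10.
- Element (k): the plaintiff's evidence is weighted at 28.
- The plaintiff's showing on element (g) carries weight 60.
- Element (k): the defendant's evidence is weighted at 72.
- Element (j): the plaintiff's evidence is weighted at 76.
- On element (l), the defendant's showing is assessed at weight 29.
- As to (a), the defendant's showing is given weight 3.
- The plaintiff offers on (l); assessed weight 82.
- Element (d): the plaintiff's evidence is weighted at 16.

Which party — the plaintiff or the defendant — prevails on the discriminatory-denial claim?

defendant

— Issue I —
At Stage I.1 the plaintiff must meet a preponderance (weight is at least 48): on (a) the weight is 53 (the defendant's 3 is given no effect), ≥ 48, so (a) meets the standard.
  Stage I.1 is satisfied; the onus moves to the defendant.
At Stage I.2 the defendant must meet a clear and cogent showing (weight exceeds 76): on (b) the weight is 83 (the plaintiff's 10 is given no effect), which does exceed 76, so (b) meets the standard; on (c) the weight is 81 (the plaintiff's 31 is given no effect), > 76, so (c) meets the standard.
  All elements met. The burden passes to the plaintiff.
At Stage I.3 the plaintiff must meet a production showing (weight is at least 20): on (d) the weight is 16, < 20, so (d) does not meet the standard.
  Stage I.3 not carried; the plaintiff fails its burden.
The analysis ends at Stage I.3; the defendant prevails on this issue.
— Issue II —
Stage II.1 — burden on plaintiff; standard: the balance of probabilities (weight exceeds 54).
    (e): 60 (defendant's 74 disregarded) > 54 [met]
  Stage II.1 carried; the burden shifts to the defendant.
Stage II.2 — burden on defendant; standard: a prima facie showing (weight is at least 23).
    (f): 31 ≥ 23 [met]
    (g): 22 (plaintiff's 60 disregarded) < 23 [not met]
  The defendant does not carry Stage II.2.
So the plaintiff prevails on this issue.
— Issue III —
At Stage III.1 the plaintiff must meet a clear and cogent showing (weight is at least 79): on (h) the weight is 81 (the defendant's 96 is given no effect), which does reach 79, so (h) meets the standard; on (i) the weight is 74, < 79, so (i) does not meet the standard.
  Stage III.1 not carried; the plaintiff fails its burden.
The analysis ends at Stage III.1; the defendant prevails on this issue.
Per-issue: Issue I → defendant; Issue II → plaintiff; Issue III → defendant. The plaintiff must prevail on every issue; overall, the defendant prevails.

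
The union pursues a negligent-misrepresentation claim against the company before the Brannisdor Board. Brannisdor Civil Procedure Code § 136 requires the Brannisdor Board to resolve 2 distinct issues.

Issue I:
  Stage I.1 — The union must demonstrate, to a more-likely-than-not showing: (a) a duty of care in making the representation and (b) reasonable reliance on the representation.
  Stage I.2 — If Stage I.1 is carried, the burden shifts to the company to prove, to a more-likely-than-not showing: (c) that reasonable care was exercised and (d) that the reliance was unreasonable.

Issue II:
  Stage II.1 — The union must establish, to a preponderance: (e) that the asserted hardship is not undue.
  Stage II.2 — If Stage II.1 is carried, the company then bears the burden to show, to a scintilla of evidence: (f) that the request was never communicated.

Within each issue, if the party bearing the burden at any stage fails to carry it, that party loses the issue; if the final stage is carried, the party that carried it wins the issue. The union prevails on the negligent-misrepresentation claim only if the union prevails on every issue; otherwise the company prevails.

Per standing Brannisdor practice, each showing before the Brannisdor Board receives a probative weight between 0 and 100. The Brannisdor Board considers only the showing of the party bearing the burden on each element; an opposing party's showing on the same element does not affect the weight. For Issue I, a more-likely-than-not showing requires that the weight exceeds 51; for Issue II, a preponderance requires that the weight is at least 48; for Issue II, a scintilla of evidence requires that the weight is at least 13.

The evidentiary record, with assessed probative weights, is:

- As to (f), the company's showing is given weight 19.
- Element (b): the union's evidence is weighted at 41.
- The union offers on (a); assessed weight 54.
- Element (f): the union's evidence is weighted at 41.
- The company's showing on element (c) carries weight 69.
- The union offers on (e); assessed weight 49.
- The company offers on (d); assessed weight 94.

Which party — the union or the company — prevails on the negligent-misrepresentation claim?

— Issue I —
Stage I.1 — burden on union; standard: a more-likely-than-not showing (weight exceeds 51).
    (a): 54 > 51 [met]
    (b): 41 ≤ 51 [not met]
  Stage I.1 not carried; the union fails its burden.
The company prevails on this issue.
— Issue II —
Stage II.1 (union, a preponderance, weight is at least 48): (e) 49 ≥ 48 — meets.
  Stage II.1 carried; the burden shifts to the company.
Stage II.2 (company, a scintilla of evidence, weight is at least 13): (f) 19 (union's 41 disregarded) ≥ 13 — meets.
  The company carries the last stage.
Every stage carried; the company prevails on this issue.
Per-issue: Issue I → company; Issue II → company. The union must prevail on every issue; overall, the company prevails.

company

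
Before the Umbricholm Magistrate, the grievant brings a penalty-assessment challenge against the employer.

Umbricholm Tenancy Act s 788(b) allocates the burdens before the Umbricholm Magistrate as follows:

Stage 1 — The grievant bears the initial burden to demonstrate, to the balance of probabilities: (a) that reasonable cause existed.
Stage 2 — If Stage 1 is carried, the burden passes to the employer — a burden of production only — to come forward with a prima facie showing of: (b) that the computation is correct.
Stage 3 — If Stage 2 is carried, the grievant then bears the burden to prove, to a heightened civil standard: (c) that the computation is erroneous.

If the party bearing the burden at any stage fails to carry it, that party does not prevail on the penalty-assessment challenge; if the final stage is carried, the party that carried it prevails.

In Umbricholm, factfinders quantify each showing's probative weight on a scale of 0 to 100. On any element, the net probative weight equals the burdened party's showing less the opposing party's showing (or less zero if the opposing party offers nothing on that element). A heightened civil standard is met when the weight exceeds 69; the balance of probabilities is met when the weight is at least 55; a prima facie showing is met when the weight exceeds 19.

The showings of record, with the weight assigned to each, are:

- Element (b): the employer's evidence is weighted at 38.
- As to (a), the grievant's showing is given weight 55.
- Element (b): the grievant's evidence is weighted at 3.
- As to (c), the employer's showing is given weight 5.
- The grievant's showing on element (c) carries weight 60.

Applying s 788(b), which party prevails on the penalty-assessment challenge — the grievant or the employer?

At Stage 1 the grievant must meet the balance of probabilities (weight is at least 55): on (a) the weight is 55, which does reach 55, so (a) meets the standard.
  All elements met. The burden passes to the employer.
At Stage 2 the employer must meet a prima facie showing (weight exceeds 19): on (b) the weight is 38 less the opposing 3 gives net 35, which does exceed 19, so (b) meets the standard.
  Stage 2 carried; the burden shifts to the grievant.
At Stage 3 the grievant must meet a heightened civil standard (weight exceeds 69): on (c) the weight is 60 less the opposing 5 gives net 55, ≤ 69, so (c) does not meet the standard.
  Stage 3 not carried; the grievant fails its burden.
The employer prevails.

employer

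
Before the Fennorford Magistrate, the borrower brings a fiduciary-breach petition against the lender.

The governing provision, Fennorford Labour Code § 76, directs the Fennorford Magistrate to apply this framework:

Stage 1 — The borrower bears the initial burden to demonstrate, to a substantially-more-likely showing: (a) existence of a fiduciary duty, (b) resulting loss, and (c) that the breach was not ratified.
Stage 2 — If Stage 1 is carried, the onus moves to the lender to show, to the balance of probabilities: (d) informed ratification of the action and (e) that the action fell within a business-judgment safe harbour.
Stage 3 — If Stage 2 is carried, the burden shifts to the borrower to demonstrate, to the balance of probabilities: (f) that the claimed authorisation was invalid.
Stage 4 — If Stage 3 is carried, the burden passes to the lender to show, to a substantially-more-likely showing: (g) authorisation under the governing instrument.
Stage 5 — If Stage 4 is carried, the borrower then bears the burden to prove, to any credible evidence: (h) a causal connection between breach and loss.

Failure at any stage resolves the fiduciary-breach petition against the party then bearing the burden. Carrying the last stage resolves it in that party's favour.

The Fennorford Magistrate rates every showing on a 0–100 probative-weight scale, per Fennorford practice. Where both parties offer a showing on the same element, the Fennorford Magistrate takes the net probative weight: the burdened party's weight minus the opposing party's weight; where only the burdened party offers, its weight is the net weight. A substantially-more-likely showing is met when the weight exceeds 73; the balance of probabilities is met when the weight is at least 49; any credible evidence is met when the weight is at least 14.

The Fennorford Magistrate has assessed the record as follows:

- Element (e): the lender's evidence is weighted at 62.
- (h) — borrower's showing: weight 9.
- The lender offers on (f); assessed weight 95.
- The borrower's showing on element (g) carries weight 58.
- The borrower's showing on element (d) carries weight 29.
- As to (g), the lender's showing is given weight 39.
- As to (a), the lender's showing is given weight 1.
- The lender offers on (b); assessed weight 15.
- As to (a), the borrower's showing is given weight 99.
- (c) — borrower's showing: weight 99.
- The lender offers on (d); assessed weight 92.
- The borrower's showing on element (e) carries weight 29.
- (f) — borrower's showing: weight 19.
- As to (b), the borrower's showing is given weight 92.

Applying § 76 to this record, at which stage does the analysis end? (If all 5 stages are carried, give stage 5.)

stage 2

Stage 1 (borrower, a substantially-more-likely showing, weight exceeds 73): (a) net 99−1=98 > 73 — meets; (b) net 92−15=77 > 73 — meets; (c) 99 > 73 — meets.
  The borrower carries Stage 1; the lender now bears the burden.
Stage 2 (lender, the balance of probabilities, weight is at least 49): (d) net 92−29=63 ≥ 49 — meets; (e) net 62−29=33 < 49 — fails.
  Not every element is met, so the lender fails to carry Stage 2.
The analysis ends at Stage 2; the borrower prevails.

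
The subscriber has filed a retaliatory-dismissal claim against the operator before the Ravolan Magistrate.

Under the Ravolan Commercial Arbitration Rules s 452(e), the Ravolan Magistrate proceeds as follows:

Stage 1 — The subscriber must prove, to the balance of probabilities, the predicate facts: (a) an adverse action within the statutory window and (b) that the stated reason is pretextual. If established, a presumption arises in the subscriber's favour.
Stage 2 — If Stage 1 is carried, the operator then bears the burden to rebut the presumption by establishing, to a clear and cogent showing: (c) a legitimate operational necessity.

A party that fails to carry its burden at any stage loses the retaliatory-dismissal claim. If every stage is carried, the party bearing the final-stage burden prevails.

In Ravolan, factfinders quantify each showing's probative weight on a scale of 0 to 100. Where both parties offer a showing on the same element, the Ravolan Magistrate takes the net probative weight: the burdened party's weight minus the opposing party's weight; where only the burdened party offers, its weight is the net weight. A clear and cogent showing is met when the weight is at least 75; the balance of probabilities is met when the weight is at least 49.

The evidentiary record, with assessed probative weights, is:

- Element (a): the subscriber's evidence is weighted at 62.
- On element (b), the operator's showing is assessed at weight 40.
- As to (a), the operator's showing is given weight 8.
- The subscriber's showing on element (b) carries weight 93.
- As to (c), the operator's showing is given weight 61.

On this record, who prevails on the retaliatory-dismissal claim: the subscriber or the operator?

Stage 1 (subscriber, the balance of probabilities, weight is at least 49): (a) net 62−8=54 ≥ 49 — meets; (b) net 93−40=53 ≥ 49 — meets.
  The subscriber carries Stage 1; the operator now bears the burden.
Stage 2 (operator, a clear and cogent showing, weight is at least 75): (c) 61 < 75 — fails.
  The operator does not carry Stage 2.
So the subscriber prevails.

subscriber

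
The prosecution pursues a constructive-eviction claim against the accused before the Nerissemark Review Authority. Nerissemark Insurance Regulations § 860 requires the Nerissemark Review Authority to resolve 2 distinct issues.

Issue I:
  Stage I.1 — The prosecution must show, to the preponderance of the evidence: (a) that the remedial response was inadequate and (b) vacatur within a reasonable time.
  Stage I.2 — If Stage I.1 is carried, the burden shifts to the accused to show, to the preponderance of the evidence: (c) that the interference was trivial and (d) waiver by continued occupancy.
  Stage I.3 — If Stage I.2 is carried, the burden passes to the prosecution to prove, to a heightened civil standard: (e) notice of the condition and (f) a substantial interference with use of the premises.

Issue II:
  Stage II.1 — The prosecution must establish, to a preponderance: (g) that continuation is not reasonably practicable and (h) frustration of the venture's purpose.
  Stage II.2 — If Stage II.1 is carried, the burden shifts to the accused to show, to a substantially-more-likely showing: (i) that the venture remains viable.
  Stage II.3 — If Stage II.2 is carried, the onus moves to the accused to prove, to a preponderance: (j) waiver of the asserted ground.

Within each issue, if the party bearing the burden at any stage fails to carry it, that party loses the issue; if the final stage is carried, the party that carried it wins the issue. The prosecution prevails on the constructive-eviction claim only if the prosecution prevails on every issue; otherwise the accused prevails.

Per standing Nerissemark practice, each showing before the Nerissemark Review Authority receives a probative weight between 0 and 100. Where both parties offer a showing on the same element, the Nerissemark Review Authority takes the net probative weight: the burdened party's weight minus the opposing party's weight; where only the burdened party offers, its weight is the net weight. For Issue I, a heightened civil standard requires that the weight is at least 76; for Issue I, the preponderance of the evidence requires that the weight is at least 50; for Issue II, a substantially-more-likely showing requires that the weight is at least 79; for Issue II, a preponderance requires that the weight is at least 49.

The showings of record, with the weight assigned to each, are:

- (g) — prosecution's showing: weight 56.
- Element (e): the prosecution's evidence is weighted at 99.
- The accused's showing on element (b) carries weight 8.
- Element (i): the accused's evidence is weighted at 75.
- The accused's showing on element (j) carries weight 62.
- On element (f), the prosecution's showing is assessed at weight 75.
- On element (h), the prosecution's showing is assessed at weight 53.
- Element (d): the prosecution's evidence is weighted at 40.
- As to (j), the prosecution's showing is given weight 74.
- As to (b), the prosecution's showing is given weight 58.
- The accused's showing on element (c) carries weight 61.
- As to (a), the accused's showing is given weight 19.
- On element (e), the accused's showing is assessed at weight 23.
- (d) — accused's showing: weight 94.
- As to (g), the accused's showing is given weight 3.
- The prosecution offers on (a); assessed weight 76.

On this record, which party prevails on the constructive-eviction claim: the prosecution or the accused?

accused

— Issue I —
Stage I.1 — burden on prosecution; standard: the preponderance of the evidence (weight is at least 50).
    (a): 76 − 19 = 57 ≥ 50 [met]
    (b): 58 − 8 = 50 ≥ 50 [met]
  All elements met. The burden passes to the accused.
Stage I.2 — burden on accused; standard: the preponderance of the evidence (weight is at least 50).
    (c): 61 ≥ 50 [met]
    (d): 94 − 40 = 54 ≥ 50 [met]
  All elements met. The burden passes to the prosecution.
Stage I.3 — burden on prosecution; standard: a heightened civil standard (weight is at least 76).
    (e): 99 − 23 = 76 ≥ 76 [met]
    (f): 75 < 76 [not met]
  Stage I.3 not carried; the prosecution fails its burden.
So the accused prevails on this issue.
— Issue II —
Stage II.1 — burden on prosecution; standard: a preponderance (weight is at least 49).
    (g): 56 − 3 = 53 ≥ 49 [met]
    (h): 53 ≥ 49 [met]
  All elements met. The burden passes to the accused.
Stage II.2 — burden on accused; standard: a substantially-more-likely showing (weight is at least 79).
    (i): 75 < 79 [not met]
  The accused does not carry Stage II.2.
The analysis ends at Stage II.2; the prosecution prevails on this issue.
Per-issue: Issue I → accused; Issue II → prosecution. The prosecution must prevail on every issue; overall, the accused prevails.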